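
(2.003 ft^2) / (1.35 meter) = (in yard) 0.1507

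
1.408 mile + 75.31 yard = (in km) 2.335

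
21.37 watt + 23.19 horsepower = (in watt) 1.731e+04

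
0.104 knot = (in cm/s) 5.35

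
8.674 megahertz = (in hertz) 8.674e+06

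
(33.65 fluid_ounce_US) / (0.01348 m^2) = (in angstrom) 7.382e+08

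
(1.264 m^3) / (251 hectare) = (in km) 5.036e-10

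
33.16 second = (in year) 1.051e-06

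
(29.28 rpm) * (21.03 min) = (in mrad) 3.869e+06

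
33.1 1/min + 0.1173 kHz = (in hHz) 1.179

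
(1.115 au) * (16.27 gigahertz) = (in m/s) 2.714e+21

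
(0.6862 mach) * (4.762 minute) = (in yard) 7.301e+04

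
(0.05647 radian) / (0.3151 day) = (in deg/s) 0.0001188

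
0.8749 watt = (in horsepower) 0.001173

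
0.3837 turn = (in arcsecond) 4.973e+05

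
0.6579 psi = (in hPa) 45.36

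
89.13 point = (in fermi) 3.144e+13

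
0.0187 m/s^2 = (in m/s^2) 0.0187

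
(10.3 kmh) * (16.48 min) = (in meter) 2829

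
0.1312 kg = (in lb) 0.2892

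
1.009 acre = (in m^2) 4083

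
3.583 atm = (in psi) 52.66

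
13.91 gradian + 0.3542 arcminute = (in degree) 12.52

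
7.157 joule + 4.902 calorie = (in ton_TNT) 6.613e-09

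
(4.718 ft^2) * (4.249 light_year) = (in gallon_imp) 3.876e+18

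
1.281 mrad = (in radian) 0.001281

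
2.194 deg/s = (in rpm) 0.3657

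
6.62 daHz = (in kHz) 0.0662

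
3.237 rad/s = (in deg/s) 185.5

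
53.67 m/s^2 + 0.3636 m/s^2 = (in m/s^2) 54.03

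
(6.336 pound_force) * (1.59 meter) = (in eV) 2.797e+20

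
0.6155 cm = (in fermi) 6.155e+12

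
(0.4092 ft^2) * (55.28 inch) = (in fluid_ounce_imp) 1879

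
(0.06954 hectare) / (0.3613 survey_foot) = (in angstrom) 6.315e+13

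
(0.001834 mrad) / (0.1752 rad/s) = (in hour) 2.908e-09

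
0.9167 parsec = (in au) 1.891e+05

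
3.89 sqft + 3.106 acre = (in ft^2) 1.353e+05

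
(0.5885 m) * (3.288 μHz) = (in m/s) 1.935e-06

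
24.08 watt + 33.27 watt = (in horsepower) 0.07691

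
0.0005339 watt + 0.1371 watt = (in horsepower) 0.0001846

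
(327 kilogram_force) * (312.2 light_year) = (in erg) 9.472e+28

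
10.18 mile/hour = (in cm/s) 455.1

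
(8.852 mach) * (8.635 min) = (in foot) 5.123e+06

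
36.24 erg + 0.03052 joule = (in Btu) 2.893e-05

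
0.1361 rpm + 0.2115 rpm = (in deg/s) 2.086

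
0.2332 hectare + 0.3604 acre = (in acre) 0.9366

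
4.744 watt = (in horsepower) 0.006362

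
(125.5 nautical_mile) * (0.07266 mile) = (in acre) 6716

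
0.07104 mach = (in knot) 47.02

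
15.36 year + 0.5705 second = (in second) 4.844e+08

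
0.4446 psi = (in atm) 0.03025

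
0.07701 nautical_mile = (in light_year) 1.508e-14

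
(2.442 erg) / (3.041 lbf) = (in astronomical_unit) 1.207e-19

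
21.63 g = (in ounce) 0.763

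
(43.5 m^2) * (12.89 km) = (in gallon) 1.481e+08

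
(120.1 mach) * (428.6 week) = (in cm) 1.06e+15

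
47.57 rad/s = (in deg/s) 2726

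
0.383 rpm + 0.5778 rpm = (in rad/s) 0.1006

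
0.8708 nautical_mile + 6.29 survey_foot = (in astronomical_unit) 1.079e-08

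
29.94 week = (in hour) 5030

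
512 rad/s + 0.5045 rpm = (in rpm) 4890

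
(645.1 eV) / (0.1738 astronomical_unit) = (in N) 3.975e-27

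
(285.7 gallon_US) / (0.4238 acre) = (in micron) 630.6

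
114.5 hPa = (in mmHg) 85.88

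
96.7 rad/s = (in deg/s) 5541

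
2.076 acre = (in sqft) 9.043e+04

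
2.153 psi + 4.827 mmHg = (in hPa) 154.9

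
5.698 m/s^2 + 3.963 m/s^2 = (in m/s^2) 9.661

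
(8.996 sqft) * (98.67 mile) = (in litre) 1.327e+08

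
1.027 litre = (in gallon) 0.2713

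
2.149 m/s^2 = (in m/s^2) 2.149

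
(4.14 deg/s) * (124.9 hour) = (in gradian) 2.068e+06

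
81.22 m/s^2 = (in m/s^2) 81.22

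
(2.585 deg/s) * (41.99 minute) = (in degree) 6513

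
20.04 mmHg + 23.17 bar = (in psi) 336.4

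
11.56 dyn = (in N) 0.0001156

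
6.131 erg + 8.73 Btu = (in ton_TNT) 2.201e-06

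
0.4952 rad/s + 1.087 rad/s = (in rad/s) 1.582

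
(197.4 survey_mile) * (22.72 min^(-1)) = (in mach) 353.3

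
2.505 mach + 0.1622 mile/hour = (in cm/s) 8.53e+04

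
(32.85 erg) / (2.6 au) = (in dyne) 8.446e-13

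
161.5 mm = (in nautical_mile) 8.72e-05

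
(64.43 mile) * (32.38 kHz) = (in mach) 9.86e+06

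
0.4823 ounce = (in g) 13.67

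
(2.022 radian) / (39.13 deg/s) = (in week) 4.895e-06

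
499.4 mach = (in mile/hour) 3.804e+05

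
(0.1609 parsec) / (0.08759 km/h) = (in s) 2.041e+17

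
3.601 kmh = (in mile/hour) 2.238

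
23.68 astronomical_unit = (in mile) 2.201e+09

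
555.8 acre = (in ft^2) 2.421e+07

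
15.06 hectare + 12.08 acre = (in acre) 49.29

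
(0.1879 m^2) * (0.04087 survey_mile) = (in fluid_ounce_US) 4.179e+05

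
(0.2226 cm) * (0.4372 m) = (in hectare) 9.732e-08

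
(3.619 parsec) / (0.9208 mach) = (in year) 1.129e+07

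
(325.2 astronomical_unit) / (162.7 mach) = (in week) 1452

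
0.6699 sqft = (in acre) 1.538e-05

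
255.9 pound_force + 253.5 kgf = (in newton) 3624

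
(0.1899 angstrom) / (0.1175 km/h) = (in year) 1.845e-17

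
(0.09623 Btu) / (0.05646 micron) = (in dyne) 1.798e+14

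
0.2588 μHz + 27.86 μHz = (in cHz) 0.002812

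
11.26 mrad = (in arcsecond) 2323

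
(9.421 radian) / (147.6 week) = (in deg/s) 6.047e-06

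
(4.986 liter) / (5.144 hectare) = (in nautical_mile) 5.234e-11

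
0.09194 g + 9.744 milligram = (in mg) 101.7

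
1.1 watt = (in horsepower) 0.001475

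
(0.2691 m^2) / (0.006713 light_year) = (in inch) 1.668e-13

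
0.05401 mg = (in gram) 5.401e-05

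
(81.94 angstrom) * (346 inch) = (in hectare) 7.201e-12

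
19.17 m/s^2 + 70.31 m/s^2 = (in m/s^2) 89.48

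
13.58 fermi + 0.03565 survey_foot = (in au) 7.264e-14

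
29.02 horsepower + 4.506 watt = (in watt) 2.164e+04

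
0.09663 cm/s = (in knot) 0.001878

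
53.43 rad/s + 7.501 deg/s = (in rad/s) 53.56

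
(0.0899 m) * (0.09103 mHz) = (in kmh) 2.946e-05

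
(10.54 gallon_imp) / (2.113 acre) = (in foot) 1.838e-05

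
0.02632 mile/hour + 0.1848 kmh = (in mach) 0.0001853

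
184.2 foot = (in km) 0.05614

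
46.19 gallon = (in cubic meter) 0.1748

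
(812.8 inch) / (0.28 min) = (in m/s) 1.229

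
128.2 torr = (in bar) 0.1709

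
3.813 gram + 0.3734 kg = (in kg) 0.3772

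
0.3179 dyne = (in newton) 3.179e-06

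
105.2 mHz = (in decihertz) 1.052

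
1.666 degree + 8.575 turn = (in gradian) 3432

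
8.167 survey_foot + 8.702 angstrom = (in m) 2.489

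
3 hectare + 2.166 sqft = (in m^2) 3e+04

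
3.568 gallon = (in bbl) 0.08495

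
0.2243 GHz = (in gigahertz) 0.2243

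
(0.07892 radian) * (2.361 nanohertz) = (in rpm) 1.779e-09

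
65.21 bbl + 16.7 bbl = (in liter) 1.302e+04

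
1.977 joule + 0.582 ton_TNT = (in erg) 2.435e+16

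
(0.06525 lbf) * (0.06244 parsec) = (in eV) 3.49e+33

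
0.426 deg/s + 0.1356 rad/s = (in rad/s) 0.143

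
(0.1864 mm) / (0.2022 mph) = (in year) 6.539e-11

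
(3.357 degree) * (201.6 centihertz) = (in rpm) 1.128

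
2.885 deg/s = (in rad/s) 0.05035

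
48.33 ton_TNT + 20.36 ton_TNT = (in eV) 1.794e+30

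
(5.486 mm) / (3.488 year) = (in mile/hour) 1.116e-10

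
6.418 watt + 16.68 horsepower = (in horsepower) 16.69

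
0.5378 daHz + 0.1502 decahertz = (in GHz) 6.88e-09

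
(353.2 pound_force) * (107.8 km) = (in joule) 1.694e+08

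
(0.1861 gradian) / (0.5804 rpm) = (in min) 0.0008016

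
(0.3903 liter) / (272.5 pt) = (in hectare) 4.06e-07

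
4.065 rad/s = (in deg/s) 232.9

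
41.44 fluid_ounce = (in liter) 1.226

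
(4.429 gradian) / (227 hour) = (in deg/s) 4.878e-06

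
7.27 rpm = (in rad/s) 0.7613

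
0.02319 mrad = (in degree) 0.001329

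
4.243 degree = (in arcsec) 1.527e+04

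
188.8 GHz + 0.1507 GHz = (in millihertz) 1.89e+14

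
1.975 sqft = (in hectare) 1.835e-05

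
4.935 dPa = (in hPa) 0.004935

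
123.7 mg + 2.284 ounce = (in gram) 64.87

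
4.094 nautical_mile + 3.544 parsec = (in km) 1.094e+14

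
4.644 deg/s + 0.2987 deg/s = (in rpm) 0.8238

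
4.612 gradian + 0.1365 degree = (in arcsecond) 1.543e+04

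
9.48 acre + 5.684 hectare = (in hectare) 9.52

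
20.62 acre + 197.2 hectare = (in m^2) 2.055e+06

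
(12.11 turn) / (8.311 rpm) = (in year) 2.772e-06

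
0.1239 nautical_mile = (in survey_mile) 0.1426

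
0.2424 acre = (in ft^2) 1.056e+04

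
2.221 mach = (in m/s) 756.3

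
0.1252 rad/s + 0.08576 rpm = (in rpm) 1.281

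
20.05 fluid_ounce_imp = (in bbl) 0.003583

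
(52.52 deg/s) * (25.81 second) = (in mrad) 2.366e+04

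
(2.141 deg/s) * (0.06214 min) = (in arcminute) 479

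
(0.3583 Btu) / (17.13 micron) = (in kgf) 2.25e+06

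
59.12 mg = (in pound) 0.0001303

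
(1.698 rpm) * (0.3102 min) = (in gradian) 210.7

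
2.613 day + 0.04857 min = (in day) 2.613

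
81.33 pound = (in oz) 1301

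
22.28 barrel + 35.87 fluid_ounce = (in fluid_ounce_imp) 1.247e+05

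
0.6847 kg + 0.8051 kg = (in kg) 1.49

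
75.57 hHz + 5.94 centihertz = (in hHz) 75.57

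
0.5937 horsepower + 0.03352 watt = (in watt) 442.8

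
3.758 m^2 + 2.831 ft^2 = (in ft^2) 43.28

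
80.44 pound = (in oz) 1287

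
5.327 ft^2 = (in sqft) 5.327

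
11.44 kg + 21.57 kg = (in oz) 1164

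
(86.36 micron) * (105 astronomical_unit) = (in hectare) 1.357e+05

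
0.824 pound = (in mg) 3.738e+05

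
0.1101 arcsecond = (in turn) 8.495e-08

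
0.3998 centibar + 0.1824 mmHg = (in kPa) 0.4241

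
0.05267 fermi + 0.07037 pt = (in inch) 0.0009774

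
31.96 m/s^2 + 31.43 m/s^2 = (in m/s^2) 63.39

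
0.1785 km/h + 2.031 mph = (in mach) 0.002812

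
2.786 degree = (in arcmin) 167.2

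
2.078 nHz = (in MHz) 2.078e-15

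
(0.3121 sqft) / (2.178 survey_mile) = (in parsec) 2.681e-22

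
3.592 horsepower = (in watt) 2679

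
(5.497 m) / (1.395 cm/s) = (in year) 1.25e-05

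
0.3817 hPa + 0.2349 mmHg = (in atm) 0.0006858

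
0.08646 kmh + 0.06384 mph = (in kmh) 0.1892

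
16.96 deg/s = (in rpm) 2.827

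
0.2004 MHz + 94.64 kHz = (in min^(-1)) 1.77e+07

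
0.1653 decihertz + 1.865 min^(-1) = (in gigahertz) 4.761e-11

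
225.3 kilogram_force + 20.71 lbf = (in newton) 2302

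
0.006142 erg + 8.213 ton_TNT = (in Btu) 3.257e+07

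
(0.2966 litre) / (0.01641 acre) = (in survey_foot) 1.465e-05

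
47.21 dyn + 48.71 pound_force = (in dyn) 2.167e+07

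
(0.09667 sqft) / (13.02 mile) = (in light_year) 4.53e-23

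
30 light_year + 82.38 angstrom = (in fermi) 2.838e+32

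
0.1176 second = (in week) 1.944e-07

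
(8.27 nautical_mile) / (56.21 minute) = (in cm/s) 454.1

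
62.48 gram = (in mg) 6.248e+04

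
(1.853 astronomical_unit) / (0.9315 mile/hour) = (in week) 1.101e+06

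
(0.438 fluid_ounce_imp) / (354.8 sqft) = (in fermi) 3.776e+08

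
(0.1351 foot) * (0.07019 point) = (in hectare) 1.02e-10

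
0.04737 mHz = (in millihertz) 0.04737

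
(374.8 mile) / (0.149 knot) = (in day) 91.08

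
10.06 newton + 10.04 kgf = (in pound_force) 24.4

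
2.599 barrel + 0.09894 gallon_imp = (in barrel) 2.602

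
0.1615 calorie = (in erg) 6.757e+06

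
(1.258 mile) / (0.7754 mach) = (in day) 8.875e-05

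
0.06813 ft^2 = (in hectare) 6.329e-07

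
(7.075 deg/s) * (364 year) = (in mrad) 1.417e+12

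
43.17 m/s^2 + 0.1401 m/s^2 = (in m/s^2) 43.31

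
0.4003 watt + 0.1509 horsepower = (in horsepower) 0.1514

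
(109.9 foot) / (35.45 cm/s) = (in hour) 0.02625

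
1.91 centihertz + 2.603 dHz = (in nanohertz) 2.794e+08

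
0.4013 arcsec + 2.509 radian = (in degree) 143.8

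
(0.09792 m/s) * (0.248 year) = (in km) 765.8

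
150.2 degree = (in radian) 2.621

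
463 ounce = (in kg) 13.13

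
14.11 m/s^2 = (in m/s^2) 14.11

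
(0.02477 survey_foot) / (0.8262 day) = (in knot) 2.056e-07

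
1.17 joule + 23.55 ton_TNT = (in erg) 9.853e+17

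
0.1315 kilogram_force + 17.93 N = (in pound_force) 4.321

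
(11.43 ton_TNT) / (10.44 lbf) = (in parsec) 3.337e-08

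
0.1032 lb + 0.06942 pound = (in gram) 78.3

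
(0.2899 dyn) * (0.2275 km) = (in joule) 0.0006595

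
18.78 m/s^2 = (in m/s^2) 18.78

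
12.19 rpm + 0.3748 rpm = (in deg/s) 75.39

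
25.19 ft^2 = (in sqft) 25.19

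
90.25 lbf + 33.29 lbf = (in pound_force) 123.5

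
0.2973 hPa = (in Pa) 29.73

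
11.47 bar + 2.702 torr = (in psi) 166.4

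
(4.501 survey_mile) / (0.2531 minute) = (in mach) 1.401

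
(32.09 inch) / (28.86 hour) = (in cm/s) 0.0007845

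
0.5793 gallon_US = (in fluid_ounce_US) 74.15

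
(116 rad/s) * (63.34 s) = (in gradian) 4.678e+05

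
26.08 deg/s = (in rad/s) 0.4552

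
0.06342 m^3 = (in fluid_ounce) 2144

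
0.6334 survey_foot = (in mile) 0.00012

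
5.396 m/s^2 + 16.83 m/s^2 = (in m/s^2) 22.23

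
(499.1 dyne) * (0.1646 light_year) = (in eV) 4.851e+31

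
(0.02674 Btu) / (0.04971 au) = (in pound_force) 8.529e-10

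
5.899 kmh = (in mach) 0.004812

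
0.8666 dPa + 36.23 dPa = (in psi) 0.000538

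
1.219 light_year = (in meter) 1.153e+16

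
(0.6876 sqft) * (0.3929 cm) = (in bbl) 0.001579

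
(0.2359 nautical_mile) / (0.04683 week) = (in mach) 4.53e-05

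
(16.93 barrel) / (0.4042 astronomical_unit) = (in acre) 1.1e-14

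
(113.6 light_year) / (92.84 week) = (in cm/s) 1.914e+12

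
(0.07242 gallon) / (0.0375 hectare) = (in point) 0.002072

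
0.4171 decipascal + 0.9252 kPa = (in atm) 0.009131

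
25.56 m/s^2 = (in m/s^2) 25.56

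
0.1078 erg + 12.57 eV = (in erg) 0.1078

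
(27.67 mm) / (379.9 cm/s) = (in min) 0.0001214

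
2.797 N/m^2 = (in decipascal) 27.97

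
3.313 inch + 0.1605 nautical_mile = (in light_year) 3.143e-14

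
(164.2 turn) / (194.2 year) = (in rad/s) 1.685e-07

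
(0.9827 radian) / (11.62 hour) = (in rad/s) 2.349e-05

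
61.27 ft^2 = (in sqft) 61.27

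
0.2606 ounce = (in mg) 7388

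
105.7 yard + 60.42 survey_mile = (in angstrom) 9.733e+14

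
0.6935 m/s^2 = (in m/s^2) 0.6935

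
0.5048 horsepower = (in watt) 376.4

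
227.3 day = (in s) 1.964e+07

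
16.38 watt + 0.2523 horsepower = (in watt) 204.5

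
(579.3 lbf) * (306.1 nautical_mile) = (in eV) 9.118e+27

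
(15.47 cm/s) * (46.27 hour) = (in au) 1.723e-07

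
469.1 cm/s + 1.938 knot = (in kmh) 20.48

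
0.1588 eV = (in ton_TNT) 6.081e-30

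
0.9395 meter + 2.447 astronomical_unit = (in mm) 3.661e+14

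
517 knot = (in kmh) 957.5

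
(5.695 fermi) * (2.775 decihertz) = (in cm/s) 1.58e-13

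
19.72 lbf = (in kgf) 8.945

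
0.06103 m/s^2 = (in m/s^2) 0.06103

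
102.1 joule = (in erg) 1.021e+09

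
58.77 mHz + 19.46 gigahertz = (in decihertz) 1.946e+11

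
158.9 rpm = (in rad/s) 16.64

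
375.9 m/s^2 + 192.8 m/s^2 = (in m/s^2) 568.7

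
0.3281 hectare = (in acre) 0.8108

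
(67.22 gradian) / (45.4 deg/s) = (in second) 1.333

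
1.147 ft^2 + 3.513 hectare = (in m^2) 3.513e+04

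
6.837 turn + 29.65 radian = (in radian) 72.61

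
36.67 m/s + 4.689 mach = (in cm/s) 1.633e+05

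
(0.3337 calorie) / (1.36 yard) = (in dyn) 1.123e+05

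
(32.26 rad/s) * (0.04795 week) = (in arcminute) 3.216e+09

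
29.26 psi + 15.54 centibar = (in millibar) 2173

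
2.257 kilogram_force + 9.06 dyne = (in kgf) 2.257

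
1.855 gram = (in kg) 0.001855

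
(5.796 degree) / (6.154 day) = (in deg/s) 1.09e-05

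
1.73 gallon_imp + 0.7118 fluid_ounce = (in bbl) 0.0496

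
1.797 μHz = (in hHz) 1.797e-08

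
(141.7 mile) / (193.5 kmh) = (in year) 0.0001345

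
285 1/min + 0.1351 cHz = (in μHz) 4.751e+06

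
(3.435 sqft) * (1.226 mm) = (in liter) 0.3912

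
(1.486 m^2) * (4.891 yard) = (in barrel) 41.8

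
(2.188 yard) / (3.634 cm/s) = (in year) 1.746e-06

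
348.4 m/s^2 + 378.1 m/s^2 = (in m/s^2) 726.5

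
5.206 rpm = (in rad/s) 0.5452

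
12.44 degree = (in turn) 0.03456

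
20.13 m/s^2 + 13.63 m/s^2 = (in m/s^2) 33.76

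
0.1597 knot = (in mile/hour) 0.1838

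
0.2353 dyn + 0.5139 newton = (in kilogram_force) 0.0524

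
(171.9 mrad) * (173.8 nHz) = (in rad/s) 2.988e-08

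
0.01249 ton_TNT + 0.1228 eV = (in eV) 3.262e+26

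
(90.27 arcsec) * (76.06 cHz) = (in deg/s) 0.01907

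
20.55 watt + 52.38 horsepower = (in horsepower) 52.41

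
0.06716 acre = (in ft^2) 2925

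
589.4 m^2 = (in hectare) 0.05894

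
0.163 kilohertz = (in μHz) 1.63e+08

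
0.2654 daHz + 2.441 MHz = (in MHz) 2.441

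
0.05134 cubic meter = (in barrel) 0.3229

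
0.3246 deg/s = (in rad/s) 0.005665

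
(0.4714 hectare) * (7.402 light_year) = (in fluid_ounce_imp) 1.162e+25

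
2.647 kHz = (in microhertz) 2.647e+09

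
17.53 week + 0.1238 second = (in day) 122.7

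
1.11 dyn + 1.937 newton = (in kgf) 0.1975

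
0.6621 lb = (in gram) 300.3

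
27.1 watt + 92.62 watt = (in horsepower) 0.1605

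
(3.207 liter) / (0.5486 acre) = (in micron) 1.445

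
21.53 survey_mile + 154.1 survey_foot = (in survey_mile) 21.56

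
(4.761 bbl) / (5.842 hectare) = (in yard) 1.417e-05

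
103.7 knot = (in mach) 0.1567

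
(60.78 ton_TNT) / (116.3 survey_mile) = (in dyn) 1.359e+11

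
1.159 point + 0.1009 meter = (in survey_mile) 6.295e-05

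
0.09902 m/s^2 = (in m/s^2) 0.09902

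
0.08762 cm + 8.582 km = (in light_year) 9.071e-13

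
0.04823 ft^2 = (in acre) 1.107e-06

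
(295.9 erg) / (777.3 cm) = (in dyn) 0.3807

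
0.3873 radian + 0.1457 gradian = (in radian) 0.3896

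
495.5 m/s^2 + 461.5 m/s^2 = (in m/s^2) 957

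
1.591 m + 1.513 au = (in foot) 7.426e+11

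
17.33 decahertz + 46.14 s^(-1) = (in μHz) 2.194e+08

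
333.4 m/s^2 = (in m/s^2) 333.4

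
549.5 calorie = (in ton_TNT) 5.495e-07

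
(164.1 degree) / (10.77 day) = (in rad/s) 3.078e-06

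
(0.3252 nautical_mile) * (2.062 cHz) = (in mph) 27.78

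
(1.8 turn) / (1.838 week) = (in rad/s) 1.017e-05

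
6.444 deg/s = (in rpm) 1.074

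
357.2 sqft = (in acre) 0.0082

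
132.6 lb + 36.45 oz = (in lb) 134.9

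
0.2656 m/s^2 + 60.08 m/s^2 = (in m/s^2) 60.35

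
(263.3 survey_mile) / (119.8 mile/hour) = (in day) 0.09158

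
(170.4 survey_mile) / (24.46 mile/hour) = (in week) 0.04147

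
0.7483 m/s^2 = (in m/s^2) 0.7483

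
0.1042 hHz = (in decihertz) 104.2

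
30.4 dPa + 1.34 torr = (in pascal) 181.7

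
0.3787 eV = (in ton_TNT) 1.45e-29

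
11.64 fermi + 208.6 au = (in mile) 1.939e+10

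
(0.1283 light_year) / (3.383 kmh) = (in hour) 3.588e+11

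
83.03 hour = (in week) 0.4942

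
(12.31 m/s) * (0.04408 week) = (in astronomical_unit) 2.194e-06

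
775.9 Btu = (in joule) 8.186e+05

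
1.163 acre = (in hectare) 0.4706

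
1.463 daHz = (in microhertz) 1.463e+07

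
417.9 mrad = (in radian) 0.4179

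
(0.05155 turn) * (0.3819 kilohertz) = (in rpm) 1181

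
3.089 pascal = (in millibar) 0.03089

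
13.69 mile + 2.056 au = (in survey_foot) 1.009e+12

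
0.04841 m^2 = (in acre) 1.196e-05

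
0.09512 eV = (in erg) 1.524e-13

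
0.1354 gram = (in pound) 0.0002985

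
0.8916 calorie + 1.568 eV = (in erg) 3.73e+07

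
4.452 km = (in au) 2.976e-08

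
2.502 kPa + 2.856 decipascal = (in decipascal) 2.502e+04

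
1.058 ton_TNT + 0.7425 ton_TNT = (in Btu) 7.14e+06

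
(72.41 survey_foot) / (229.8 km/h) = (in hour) 9.604e-05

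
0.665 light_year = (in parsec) 0.2039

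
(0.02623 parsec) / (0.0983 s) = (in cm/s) 8.234e+17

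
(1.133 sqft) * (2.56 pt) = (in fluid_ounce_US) 3.214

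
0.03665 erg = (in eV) 2.288e+10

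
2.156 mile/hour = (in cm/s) 96.38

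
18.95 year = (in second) 5.976e+08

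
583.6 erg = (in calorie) 1.395e-05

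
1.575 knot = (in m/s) 0.8103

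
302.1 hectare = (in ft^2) 3.252e+07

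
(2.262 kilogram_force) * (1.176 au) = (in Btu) 3.699e+09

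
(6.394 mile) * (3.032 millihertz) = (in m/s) 31.2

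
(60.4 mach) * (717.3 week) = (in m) 8.922e+12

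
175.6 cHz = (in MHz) 1.756e-06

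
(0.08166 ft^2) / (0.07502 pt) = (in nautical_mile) 0.1548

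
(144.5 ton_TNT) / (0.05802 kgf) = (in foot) 3.486e+12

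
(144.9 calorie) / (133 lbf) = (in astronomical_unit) 6.85e-12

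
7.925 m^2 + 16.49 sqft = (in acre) 0.002337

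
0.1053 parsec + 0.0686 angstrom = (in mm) 3.249e+18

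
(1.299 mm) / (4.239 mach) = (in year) 2.854e-14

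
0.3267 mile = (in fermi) 5.258e+17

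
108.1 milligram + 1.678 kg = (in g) 1678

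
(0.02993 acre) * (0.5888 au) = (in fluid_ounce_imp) 3.755e+17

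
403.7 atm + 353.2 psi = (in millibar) 4.334e+05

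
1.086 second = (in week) 1.796e-06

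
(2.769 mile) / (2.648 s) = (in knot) 3271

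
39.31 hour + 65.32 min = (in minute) 2424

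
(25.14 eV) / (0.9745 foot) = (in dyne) 1.356e-12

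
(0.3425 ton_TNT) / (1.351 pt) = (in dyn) 3.007e+17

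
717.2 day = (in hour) 1.721e+04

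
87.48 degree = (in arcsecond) 3.149e+05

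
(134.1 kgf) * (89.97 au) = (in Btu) 1.678e+13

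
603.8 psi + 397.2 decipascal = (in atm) 41.09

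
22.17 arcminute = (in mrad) 6.449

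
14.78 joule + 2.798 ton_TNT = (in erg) 1.171e+17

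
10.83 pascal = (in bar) 0.0001083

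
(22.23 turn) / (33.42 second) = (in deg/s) 239.5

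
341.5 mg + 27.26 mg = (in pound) 0.000813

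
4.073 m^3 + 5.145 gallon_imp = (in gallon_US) 1082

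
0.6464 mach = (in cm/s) 2.201e+04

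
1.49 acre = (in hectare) 0.603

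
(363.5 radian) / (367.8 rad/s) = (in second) 0.9883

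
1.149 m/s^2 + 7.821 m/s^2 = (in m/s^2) 8.97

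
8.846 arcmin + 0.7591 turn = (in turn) 0.7595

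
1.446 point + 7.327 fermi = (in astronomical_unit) 3.41e-15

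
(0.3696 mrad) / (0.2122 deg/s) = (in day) 1.155e-06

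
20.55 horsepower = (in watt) 1.532e+04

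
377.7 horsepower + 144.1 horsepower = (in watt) 3.891e+05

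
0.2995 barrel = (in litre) 47.62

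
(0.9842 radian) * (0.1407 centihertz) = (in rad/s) 0.001385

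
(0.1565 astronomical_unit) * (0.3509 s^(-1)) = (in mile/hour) 1.838e+10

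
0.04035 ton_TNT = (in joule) 1.688e+08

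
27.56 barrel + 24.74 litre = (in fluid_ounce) 1.49e+05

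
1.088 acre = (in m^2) 4403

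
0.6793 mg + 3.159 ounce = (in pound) 0.1974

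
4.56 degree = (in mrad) 79.59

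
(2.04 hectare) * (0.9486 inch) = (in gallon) 1.298e+05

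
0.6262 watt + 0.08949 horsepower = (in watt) 67.36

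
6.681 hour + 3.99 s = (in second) 2.406e+04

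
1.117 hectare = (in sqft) 1.202e+05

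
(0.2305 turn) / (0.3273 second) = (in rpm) 42.25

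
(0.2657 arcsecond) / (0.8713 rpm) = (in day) 1.634e-10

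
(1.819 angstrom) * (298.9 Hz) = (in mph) 1.216e-07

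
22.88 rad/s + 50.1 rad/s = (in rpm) 696.9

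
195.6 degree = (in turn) 0.5433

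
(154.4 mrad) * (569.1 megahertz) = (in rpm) 8.391e+08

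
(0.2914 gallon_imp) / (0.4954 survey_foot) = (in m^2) 0.008773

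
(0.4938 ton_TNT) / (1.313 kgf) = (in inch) 6.317e+09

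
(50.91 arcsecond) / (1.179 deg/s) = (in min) 0.0001999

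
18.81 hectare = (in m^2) 1.881e+05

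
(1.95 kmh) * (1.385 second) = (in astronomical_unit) 5.015e-12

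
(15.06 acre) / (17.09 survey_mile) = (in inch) 87.24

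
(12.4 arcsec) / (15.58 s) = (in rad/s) 3.859e-06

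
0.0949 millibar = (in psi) 0.001376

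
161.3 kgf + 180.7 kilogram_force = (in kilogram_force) 342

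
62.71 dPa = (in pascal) 6.271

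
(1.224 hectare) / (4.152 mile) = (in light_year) 1.936e-16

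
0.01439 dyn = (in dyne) 0.01439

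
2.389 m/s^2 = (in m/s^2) 2.389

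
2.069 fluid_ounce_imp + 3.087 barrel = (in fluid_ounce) 1.66e+04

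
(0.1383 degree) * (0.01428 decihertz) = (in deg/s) 0.0001975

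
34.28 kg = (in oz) 1209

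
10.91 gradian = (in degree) 9.819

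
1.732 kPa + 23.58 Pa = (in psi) 0.2546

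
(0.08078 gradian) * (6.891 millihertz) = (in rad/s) 8.744e-06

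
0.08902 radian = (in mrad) 89.02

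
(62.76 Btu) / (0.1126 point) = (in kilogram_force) 1.7e+08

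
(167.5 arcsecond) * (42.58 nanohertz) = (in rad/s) 3.458e-11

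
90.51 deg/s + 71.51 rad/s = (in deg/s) 4188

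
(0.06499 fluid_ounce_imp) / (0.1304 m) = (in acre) 3.499e-09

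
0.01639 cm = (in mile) 1.018e-07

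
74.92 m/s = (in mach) 0.22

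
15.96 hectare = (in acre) 39.44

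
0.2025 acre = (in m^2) 819.5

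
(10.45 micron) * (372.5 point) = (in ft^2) 1.478e-05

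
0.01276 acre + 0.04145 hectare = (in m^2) 466.1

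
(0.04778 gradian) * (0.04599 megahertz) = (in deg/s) 1978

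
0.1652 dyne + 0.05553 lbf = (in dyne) 2.47e+04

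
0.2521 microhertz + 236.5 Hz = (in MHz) 0.0002365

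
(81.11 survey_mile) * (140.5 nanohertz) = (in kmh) 0.06602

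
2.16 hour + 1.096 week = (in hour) 186.3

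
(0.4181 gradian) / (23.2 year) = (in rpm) 8.572e-11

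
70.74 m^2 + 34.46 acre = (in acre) 34.48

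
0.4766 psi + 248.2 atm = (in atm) 248.2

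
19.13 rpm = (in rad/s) 2.003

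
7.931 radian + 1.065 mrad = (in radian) 7.932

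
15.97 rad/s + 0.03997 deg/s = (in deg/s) 915.1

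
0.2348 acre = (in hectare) 0.09502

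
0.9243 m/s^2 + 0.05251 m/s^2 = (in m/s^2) 0.9768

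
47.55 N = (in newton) 47.55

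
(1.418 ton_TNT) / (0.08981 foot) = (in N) 2.167e+11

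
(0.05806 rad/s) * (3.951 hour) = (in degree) 4.732e+04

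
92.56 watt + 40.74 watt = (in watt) 133.3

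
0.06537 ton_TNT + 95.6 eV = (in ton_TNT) 0.06537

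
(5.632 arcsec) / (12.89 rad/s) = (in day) 2.452e-11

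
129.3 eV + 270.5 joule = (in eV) 1.688e+21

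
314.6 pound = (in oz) 5034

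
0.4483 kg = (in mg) 4.483e+05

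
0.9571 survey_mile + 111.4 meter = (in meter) 1652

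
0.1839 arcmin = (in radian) 5.349e-05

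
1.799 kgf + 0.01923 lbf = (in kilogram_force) 1.808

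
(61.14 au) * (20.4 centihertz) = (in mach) 5.48e+09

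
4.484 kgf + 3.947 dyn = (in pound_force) 9.886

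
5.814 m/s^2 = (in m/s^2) 5.814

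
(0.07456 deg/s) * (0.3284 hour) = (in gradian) 97.94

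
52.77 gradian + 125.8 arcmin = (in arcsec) 1.785e+05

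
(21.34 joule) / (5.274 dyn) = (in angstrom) 4.046e+15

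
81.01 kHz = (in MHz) 0.08101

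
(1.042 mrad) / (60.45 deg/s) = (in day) 1.143e-08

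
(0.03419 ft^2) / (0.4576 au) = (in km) 4.64e-17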